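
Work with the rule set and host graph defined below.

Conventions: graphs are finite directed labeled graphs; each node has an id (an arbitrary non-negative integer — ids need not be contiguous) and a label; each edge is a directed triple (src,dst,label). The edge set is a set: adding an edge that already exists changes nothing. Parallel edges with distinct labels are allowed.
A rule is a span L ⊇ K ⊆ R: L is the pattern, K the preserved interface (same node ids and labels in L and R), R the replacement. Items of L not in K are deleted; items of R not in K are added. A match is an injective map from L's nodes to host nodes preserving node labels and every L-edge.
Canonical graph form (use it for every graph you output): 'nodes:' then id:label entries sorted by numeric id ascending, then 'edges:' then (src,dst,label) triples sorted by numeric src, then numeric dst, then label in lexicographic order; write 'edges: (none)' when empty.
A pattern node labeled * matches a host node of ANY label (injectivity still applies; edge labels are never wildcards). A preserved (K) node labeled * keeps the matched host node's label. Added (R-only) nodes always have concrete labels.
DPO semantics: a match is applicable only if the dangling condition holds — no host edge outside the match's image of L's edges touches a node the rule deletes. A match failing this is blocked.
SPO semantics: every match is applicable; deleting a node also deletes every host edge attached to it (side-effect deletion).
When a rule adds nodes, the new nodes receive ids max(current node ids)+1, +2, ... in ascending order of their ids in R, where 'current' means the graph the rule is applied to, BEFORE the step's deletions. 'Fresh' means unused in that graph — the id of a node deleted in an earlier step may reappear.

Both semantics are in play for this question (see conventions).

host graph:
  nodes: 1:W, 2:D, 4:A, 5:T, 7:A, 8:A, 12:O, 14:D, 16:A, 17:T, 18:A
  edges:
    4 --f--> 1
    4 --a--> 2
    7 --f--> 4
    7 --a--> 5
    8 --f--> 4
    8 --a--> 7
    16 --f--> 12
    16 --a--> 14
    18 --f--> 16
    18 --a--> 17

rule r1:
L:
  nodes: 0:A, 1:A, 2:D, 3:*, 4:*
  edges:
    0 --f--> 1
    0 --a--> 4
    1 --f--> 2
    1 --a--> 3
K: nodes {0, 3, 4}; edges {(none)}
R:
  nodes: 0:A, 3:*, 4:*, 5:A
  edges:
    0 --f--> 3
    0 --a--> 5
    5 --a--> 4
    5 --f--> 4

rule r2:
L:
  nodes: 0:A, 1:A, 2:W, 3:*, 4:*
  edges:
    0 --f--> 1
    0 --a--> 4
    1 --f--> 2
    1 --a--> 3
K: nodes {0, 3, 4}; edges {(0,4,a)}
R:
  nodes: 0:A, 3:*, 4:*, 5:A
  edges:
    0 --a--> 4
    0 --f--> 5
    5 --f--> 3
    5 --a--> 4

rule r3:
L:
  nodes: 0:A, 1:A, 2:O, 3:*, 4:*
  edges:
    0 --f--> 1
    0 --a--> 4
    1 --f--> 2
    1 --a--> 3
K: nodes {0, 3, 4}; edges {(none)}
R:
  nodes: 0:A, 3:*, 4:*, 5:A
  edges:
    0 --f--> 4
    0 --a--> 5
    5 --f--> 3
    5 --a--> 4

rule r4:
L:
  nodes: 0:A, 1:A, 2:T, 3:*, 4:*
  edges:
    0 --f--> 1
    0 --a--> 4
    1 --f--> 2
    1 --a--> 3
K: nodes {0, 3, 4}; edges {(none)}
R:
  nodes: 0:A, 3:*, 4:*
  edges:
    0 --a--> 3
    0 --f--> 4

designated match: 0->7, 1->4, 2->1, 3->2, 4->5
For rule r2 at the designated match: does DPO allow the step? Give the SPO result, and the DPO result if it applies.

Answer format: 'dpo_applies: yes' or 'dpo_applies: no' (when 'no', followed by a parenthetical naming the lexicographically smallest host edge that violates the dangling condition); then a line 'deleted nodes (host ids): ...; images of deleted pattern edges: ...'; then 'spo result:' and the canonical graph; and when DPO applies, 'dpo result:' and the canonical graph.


dpo_applies: no
(the rule deletes node 4, which keeps host edge (8,4,f) outside the match image — the dangling condition fails, DPO blocks; SPO proceeds and side-deletes such edges)
deleted nodes (host ids): 1, 4; images of deleted pattern edges: (4,1,f); (4,2,a); (7,4,f)
spo result:
nodes: 2:D, 5:T, 7:A, 8:A, 12:O, 14:D, 16:A, 17:T, 18:A, 19:A
edges: (7,5,a); (7,19,f); (8,7,a); (16,12,f); (16,14,a); (18,16,f); (18,17,a); (19,2,f); (19,5,a)


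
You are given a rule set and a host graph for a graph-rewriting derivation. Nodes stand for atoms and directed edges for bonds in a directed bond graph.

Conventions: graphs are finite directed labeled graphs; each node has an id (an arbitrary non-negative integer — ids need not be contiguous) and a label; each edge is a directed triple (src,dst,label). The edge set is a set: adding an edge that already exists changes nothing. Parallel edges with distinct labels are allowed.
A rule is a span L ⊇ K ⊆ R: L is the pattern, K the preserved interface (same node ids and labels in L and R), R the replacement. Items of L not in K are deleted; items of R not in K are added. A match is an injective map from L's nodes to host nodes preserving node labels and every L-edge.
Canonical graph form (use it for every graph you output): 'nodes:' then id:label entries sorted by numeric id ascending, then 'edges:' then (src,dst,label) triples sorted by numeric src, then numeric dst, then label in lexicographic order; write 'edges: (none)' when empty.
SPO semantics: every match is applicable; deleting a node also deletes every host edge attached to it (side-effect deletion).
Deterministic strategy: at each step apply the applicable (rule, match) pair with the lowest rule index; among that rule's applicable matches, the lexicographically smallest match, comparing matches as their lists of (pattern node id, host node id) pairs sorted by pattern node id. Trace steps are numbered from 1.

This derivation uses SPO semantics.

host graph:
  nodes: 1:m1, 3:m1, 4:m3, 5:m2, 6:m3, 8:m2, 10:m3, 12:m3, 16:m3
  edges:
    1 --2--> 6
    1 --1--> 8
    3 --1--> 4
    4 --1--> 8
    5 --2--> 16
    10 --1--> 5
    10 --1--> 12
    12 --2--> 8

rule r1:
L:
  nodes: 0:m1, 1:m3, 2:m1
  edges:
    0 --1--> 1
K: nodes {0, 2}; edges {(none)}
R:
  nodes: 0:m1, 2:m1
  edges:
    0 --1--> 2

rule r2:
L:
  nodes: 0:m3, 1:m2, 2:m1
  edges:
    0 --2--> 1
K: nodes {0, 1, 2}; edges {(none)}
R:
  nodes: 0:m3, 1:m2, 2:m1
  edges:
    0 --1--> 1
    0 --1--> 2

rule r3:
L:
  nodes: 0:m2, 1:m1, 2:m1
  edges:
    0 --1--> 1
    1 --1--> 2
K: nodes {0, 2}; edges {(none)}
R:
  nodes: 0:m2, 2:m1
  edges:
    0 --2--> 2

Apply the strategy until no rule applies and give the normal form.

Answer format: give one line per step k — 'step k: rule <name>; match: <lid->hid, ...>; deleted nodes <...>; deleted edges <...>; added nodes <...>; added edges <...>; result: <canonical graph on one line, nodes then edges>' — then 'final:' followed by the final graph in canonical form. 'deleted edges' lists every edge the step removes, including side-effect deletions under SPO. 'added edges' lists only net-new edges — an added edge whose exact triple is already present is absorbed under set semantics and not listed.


step 1: rule r1; match: 0->3, 1->4, 2->1; deleted nodes 4; deleted edges (3,4,1); (4,8,1); added nodes (none); added edges (3,1,1); result: nodes: 1:m1, 3:m1, 5:m2, 6:m3, 8:m2, 10:m3, 12:m3, 16:m3 edges: (1,6,2); (1,8,1); (3,1,1); (5,16,2); (10,5,1); (10,12,1); (12,8,2)
step 2: rule r2; match: 0->12, 1->8, 2->1; deleted nodes (none); deleted edges (12,8,2); added nodes (none); added edges (12,1,1); (12,8,1); result: nodes: 1:m1, 3:m1, 5:m2, 6:m3, 8:m2, 10:m3, 12:m3, 16:m3 edges: (1,6,2); (1,8,1); (3,1,1); (5,16,2); (10,5,1); (10,12,1); (12,1,1); (12,8,1)
final:
nodes: 1:m1, 3:m1, 5:m2, 6:m3, 8:m2, 10:m3, 12:m3, 16:m3
edges: (1,6,2); (1,8,1); (3,1,1); (5,16,2); (10,5,1); (10,12,1); (12,1,1); (12,8,1)


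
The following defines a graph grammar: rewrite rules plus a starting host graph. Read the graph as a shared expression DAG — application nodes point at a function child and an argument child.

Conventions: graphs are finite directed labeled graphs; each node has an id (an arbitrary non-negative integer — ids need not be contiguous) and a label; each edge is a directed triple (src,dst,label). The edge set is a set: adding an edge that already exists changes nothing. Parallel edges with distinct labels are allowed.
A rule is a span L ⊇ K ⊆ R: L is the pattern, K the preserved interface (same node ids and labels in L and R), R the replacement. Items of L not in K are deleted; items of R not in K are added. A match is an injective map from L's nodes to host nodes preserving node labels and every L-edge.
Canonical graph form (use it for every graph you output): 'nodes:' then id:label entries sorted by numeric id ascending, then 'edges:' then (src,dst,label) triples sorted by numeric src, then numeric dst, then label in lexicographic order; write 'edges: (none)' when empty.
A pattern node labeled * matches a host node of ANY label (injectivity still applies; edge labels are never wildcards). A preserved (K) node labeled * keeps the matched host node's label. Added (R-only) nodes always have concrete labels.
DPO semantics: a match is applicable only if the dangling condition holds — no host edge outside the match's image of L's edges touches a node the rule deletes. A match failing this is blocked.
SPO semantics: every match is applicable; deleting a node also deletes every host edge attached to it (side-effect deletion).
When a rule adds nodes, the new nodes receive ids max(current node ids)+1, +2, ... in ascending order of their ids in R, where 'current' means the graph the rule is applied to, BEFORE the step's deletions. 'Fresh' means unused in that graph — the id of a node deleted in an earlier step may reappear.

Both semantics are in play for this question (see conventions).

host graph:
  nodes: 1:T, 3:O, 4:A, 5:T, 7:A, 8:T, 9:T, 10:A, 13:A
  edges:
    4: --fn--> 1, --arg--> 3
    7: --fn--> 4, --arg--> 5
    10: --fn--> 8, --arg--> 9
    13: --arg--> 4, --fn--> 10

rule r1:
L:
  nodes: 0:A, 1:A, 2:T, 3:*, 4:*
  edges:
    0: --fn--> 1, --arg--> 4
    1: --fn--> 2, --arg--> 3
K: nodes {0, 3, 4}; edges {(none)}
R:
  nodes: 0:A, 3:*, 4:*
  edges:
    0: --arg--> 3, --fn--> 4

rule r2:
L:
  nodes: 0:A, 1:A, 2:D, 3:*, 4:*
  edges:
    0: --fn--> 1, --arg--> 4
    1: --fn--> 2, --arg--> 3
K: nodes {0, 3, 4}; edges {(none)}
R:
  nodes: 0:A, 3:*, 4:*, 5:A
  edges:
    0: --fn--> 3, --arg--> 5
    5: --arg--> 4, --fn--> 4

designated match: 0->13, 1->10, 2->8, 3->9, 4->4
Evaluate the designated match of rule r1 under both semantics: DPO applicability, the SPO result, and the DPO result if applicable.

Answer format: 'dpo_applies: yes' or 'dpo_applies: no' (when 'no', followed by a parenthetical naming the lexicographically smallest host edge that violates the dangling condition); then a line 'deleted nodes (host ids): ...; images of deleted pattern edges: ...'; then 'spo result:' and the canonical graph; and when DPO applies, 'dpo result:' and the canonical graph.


dpo_applies: yes
deleted nodes (host ids): 8, 10; images of deleted pattern edges: (10,8,fn); (10,9,arg); (13,4,arg); (13,10,fn)
spo result:
nodes: 1:T, 3:O, 4:A, 5:T, 7:A, 9:T, 13:A
edges: (4,1,fn); (4,3,arg); (7,4,fn); (7,5,arg); (13,4,fn); (13,9,arg)
dpo result:
nodes: 1:T, 3:O, 4:A, 5:T, 7:A, 9:T, 13:A
edges: (4,1,fn); (4,3,arg); (7,4,fn); (7,5,arg); (13,4,fn); (13,9,arg)


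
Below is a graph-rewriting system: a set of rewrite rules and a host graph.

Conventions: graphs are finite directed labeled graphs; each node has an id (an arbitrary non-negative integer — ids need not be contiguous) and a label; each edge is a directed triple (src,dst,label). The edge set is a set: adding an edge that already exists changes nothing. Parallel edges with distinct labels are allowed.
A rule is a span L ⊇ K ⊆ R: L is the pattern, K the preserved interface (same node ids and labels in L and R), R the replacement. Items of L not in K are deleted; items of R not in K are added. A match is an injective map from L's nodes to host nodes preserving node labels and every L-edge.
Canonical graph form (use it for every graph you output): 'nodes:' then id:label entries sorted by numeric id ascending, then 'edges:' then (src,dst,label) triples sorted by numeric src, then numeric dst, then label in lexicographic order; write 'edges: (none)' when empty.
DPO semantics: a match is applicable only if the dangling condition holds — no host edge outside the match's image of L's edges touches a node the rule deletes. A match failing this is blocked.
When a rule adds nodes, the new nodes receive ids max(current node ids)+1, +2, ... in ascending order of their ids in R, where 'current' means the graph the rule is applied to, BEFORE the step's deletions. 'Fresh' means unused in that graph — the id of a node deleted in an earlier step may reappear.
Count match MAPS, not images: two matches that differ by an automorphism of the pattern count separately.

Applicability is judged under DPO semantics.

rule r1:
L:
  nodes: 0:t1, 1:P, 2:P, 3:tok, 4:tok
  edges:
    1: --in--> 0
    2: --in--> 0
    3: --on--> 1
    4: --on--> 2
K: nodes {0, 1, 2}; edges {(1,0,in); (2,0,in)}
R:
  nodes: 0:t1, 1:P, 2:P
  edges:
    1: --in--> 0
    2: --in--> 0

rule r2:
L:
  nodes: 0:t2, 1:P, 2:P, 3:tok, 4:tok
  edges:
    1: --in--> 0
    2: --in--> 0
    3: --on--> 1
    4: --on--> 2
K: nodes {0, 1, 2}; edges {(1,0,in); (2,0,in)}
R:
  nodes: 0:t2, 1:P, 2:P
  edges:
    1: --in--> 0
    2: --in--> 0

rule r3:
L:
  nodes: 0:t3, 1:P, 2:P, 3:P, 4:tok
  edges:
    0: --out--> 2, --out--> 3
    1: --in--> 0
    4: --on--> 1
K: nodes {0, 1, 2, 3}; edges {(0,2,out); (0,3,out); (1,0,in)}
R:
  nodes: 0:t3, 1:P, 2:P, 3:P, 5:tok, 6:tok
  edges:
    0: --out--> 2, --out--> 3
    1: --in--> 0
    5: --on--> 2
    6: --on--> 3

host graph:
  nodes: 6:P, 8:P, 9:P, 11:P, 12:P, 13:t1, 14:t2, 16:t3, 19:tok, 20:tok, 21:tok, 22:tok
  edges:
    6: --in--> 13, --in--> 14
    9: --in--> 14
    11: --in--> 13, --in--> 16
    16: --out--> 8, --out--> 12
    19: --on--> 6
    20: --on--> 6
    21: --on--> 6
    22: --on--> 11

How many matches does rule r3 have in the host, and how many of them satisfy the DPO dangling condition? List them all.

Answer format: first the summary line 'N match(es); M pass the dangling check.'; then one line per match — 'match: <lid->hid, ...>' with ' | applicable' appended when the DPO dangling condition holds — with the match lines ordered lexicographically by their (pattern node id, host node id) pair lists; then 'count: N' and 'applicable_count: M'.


2 match(es); 2 pass the dangling check.
match: 0->16, 1->11, 2->8, 3->12, 4->22 | applicable
match: 0->16, 1->11, 2->12, 3->8, 4->22 | applicable
count: 2
applicable_count: 2


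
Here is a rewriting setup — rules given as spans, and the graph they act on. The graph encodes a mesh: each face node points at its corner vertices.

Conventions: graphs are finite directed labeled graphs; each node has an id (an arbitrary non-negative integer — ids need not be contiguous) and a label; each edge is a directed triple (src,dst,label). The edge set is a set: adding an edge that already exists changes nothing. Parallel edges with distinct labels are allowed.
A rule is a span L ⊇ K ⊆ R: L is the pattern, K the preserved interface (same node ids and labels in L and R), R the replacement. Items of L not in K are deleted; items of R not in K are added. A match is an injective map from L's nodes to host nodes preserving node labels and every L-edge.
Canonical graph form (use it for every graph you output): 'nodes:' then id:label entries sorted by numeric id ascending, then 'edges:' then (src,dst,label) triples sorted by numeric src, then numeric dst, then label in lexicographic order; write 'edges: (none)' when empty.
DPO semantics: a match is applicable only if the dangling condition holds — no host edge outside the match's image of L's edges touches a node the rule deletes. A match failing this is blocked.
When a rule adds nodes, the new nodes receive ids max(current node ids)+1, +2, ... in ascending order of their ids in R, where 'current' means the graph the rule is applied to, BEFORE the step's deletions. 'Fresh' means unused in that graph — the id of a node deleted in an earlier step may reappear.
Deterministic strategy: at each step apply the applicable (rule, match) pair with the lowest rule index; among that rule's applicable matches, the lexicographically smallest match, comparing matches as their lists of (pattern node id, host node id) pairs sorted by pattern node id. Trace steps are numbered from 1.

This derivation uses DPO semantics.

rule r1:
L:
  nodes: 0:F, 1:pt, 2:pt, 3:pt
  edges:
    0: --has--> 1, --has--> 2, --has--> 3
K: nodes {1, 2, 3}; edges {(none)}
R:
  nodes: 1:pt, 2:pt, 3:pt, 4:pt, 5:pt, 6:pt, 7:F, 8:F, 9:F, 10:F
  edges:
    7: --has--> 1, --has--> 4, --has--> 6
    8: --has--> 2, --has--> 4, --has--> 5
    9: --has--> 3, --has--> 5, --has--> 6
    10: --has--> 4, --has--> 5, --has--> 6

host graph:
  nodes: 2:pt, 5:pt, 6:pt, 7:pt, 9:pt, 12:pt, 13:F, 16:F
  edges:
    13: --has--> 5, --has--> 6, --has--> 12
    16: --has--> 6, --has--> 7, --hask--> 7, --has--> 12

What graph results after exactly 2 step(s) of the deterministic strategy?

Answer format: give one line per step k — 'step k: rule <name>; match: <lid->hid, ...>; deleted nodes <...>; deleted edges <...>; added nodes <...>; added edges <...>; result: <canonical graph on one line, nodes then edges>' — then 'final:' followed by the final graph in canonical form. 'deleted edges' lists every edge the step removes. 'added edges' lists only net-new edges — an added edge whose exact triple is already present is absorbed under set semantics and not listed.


step 1: rule r1; match: 0->13, 1->5, 2->6, 3->12; deleted nodes 13; deleted edges (13,5,has); (13,6,has); (13,12,has); added nodes 17, 18, 19, 20, 21, 22, 23; added edges (20,5,has); (20,17,has); (20,19,has); (21,6,has); (21,17,has); (21,18,has); (22,12,has); (22,18,has); (22,19,has); (23,17,has); (23,18,has); (23,19,has); result: nodes: 2:pt, 5:pt, 6:pt, 7:pt, 9:pt, 12:pt, 16:F, 17:pt, 18:pt, 19:pt, 20:F, 21:F, 22:F, 23:F edges: (16,6,has); (16,7,has); (16,7,hask); (16,12,has); (20,5,has); (20,17,has); (20,19,has); (21,6,has); (21,17,has); (21,18,has); (22,12,has); (22,18,has); (22,19,has); (23,17,has); (23,18,has); (23,19,has)
step 2: rule r1; match: 0->20, 1->5, 2->17, 3->19; deleted nodes 20; deleted edges (20,5,has); (20,17,has); (20,19,has); added nodes 24, 25, 26, 27, 28, 29, 30; added edges (27,5,has); (27,24,has); (27,26,has); (28,17,has); (28,24,has); (28,25,has); (29,19,has); (29,25,has); (29,26,has); (30,24,has); (30,25,has); (30,26,has); result: nodes: 2:pt, 5:pt, 6:pt, 7:pt, 9:pt, 12:pt, 16:F, 17:pt, 18:pt, 19:pt, 21:F, 22:F, 23:F, 24:pt, 25:pt, 26:pt, 27:F, 28:F, 29:F, 30:F edges: (16,6,has); (16,7,has); (16,7,hask); (16,12,has); (21,6,has); (21,17,has); (21,18,has); (22,12,has); (22,18,has); (22,19,has); (23,17,has); (23,18,has); (23,19,has); (27,5,has); (27,24,has); (27,26,has); (28,17,has); (28,24,has); (28,25,has); (29,19,has); (29,25,has); (29,26,has); (30,24,has); (30,25,has); (30,26,has)
final:
nodes: 2:pt, 5:pt, 6:pt, 7:pt, 9:pt, 12:pt, 16:F, 17:pt, 18:pt, 19:pt, 21:F, 22:F, 23:F, 24:pt, 25:pt, 26:pt, 27:F, 28:F, 29:F, 30:F
edges: (16,6,has); (16,7,has); (16,7,hask); (16,12,has); (21,6,has); (21,17,has); (21,18,has); (22,12,has); (22,18,has); (22,19,has); (23,17,has); (23,18,has); (23,19,has); (27,5,has); (27,24,has); (27,26,has); (28,17,has); (28,24,has); (28,25,has); (29,19,has); (29,25,has); (29,26,has); (30,24,has); (30,25,has); (30,26,has)


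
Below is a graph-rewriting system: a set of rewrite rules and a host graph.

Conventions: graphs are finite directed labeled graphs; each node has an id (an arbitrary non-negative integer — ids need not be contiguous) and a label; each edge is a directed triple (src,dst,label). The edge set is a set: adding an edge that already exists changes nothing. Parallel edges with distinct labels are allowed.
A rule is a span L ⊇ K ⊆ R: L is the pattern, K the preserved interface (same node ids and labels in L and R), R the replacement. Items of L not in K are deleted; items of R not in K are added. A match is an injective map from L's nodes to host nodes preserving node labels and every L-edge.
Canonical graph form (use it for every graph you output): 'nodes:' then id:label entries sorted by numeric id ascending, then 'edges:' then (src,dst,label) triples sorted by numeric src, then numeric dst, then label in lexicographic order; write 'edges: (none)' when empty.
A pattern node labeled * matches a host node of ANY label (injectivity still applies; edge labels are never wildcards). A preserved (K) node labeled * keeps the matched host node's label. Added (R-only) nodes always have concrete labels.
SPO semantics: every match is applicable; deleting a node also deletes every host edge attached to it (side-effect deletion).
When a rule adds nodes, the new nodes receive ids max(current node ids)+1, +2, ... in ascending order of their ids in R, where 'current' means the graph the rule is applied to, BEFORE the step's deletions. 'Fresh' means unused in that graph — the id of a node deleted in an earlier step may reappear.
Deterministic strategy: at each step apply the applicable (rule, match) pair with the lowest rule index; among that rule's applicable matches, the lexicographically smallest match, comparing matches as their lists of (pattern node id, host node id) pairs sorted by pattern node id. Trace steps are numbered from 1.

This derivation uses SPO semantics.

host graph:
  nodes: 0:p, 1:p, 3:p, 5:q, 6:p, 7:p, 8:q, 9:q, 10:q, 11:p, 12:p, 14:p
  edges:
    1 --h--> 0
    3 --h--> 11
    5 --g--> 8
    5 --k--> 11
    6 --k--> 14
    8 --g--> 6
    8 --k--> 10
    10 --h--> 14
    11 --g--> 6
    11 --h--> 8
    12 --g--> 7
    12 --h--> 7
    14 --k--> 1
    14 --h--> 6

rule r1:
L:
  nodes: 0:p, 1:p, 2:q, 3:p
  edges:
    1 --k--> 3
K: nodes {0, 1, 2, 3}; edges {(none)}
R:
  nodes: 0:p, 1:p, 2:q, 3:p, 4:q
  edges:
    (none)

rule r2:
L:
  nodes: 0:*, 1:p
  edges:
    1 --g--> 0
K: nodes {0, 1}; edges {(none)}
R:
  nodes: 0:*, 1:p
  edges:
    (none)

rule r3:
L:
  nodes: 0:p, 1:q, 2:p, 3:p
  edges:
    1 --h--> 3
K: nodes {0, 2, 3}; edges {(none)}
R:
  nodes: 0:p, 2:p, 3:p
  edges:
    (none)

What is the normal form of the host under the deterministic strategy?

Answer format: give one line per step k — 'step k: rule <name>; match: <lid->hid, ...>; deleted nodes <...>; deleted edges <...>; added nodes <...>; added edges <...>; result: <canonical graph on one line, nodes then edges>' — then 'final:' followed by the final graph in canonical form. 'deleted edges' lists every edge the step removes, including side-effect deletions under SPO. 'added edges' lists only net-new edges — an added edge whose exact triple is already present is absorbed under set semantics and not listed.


step 1: rule r1; match: 0->0, 1->6, 2->5, 3->14; deleted nodes (none); deleted edges (6,14,k); added nodes 15; added edges (none); result: nodes: 0:p, 1:p, 3:p, 5:q, 6:p, 7:p, 8:q, 9:q, 10:q, 11:p, 12:p, 14:p, 15:q edges: (1,0,h); (3,11,h); (5,8,g); (5,11,k); (8,6,g); (8,10,k); (10,14,h); (11,6,g); (11,8,h); (12,7,g); (12,7,h); (14,1,k); (14,6,h)
step 2: rule r1; match: 0->0, 1->14, 2->5, 3->1; deleted nodes (none); deleted edges (14,1,k); added nodes 16; added edges (none); result: nodes: 0:p, 1:p, 3:p, 5:q, 6:p, 7:p, 8:q, 9:q, 10:q, 11:p, 12:p, 14:p, 15:q, 16:q edges: (1,0,h); (3,11,h); (5,8,g); (5,11,k); (8,6,g); (8,10,k); (10,14,h); (11,6,g); (11,8,h); (12,7,g); (12,7,h); (14,6,h)
step 3: rule r2; match: 0->6, 1->11; deleted nodes (none); deleted edges (11,6,g); added nodes (none); added edges (none); result: nodes: 0:p, 1:p, 3:p, 5:q, 6:p, 7:p, 8:q, 9:q, 10:q, 11:p, 12:p, 14:p, 15:q, 16:q edges: (1,0,h); (3,11,h); (5,8,g); (5,11,k); (8,6,g); (8,10,k); (10,14,h); (11,8,h); (12,7,g); (12,7,h); (14,6,h)
step 4: rule r2; match: 0->7, 1->12; deleted nodes (none); deleted edges (12,7,g); added nodes (none); added edges (none); result: nodes: 0:p, 1:p, 3:p, 5:q, 6:p, 7:p, 8:q, 9:q, 10:q, 11:p, 12:p, 14:p, 15:q, 16:q edges: (1,0,h); (3,11,h); (5,8,g); (5,11,k); (8,6,g); (8,10,k); (10,14,h); (11,8,h); (12,7,h); (14,6,h)
step 5: rule r3; match: 0->0, 1->10, 2->1, 3->14; deleted nodes 10; deleted edges (8,10,k); (10,14,h); added nodes (none); added edges (none); result: nodes: 0:p, 1:p, 3:p, 5:q, 6:p, 7:p, 8:q, 9:q, 11:p, 12:p, 14:p, 15:q, 16:q edges: (1,0,h); (3,11,h); (5,8,g); (5,11,k); (8,6,g); (11,8,h); (12,7,h); (14,6,h)
final:
nodes: 0:p, 1:p, 3:p, 5:q, 6:p, 7:p, 8:q, 9:q, 11:p, 12:p, 14:p, 15:q, 16:q
edges: (1,0,h); (3,11,h); (5,8,g); (5,11,k); (8,6,g); (11,8,h); (12,7,h); (14,6,h)


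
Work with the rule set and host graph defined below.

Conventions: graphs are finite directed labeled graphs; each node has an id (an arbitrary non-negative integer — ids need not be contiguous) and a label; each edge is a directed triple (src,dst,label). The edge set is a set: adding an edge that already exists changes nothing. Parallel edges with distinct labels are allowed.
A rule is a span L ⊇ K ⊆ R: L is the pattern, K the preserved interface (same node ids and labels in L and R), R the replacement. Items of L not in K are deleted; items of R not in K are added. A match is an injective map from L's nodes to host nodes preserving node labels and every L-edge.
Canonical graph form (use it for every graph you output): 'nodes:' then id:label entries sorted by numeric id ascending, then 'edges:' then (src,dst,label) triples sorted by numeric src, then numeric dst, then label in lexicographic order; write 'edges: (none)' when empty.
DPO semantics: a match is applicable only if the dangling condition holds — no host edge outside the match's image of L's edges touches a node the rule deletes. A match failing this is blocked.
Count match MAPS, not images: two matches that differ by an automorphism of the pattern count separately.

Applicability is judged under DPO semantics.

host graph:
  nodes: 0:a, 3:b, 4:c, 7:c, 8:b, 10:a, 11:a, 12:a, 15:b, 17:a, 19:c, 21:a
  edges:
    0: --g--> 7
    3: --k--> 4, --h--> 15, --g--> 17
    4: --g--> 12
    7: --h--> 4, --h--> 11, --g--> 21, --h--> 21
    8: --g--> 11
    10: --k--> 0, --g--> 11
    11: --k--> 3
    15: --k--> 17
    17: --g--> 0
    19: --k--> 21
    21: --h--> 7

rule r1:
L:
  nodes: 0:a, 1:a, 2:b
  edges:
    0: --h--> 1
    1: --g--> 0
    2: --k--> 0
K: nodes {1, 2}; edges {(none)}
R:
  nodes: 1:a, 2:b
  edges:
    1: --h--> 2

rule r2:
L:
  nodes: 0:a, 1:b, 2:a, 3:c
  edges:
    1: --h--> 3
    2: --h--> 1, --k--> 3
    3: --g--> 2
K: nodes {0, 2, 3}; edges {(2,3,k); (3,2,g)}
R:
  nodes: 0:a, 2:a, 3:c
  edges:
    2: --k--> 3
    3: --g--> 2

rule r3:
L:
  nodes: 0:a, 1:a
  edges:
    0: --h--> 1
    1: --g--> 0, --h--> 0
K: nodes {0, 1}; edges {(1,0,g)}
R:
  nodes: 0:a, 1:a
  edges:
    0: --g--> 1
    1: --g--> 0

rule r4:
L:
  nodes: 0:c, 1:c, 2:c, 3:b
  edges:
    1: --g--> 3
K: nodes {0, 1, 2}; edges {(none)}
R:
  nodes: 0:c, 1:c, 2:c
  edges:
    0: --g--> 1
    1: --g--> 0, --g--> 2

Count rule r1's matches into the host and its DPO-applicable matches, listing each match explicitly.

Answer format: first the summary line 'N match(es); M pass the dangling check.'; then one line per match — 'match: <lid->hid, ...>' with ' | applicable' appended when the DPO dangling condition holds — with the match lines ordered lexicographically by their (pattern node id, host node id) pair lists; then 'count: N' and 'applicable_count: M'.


0 match(es); 0 pass the dangling check.
count: 0
applicable_count: 0


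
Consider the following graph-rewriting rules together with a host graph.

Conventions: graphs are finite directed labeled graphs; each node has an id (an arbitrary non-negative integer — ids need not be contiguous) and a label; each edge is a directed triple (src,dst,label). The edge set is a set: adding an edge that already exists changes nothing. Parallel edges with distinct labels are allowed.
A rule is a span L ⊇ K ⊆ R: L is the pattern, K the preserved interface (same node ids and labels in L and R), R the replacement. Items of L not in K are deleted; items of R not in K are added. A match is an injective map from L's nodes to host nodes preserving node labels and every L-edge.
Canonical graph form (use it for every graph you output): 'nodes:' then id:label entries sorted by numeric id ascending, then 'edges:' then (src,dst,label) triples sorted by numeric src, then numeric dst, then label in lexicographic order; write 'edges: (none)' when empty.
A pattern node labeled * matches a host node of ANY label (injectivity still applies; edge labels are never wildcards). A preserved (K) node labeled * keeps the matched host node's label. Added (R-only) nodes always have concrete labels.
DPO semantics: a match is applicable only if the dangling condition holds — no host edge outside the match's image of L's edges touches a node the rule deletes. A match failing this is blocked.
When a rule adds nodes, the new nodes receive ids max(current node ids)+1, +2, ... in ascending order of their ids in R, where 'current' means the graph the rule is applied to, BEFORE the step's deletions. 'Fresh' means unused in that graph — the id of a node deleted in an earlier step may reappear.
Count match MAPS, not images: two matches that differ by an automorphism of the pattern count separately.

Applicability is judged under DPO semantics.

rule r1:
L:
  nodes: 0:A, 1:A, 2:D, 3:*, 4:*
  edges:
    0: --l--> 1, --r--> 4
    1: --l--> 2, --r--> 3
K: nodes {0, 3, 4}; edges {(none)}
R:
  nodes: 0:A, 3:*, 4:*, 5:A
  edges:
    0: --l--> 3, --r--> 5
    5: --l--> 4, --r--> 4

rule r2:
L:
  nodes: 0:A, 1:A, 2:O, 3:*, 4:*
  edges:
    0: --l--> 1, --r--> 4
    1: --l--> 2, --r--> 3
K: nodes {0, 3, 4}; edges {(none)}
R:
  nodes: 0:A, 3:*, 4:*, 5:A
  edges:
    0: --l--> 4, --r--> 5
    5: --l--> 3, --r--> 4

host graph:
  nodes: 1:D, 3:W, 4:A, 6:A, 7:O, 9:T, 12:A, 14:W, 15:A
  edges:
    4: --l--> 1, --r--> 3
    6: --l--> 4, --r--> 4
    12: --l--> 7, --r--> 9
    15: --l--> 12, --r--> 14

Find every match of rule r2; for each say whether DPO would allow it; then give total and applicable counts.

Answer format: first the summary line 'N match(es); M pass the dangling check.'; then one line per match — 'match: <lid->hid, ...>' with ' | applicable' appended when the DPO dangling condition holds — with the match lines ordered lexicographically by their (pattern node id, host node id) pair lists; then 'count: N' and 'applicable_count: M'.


1 match(es); 1 pass the dangling check.
match: 0->15, 1->12, 2->7, 3->9, 4->14 | applicable
count: 1
applicable_count: 1


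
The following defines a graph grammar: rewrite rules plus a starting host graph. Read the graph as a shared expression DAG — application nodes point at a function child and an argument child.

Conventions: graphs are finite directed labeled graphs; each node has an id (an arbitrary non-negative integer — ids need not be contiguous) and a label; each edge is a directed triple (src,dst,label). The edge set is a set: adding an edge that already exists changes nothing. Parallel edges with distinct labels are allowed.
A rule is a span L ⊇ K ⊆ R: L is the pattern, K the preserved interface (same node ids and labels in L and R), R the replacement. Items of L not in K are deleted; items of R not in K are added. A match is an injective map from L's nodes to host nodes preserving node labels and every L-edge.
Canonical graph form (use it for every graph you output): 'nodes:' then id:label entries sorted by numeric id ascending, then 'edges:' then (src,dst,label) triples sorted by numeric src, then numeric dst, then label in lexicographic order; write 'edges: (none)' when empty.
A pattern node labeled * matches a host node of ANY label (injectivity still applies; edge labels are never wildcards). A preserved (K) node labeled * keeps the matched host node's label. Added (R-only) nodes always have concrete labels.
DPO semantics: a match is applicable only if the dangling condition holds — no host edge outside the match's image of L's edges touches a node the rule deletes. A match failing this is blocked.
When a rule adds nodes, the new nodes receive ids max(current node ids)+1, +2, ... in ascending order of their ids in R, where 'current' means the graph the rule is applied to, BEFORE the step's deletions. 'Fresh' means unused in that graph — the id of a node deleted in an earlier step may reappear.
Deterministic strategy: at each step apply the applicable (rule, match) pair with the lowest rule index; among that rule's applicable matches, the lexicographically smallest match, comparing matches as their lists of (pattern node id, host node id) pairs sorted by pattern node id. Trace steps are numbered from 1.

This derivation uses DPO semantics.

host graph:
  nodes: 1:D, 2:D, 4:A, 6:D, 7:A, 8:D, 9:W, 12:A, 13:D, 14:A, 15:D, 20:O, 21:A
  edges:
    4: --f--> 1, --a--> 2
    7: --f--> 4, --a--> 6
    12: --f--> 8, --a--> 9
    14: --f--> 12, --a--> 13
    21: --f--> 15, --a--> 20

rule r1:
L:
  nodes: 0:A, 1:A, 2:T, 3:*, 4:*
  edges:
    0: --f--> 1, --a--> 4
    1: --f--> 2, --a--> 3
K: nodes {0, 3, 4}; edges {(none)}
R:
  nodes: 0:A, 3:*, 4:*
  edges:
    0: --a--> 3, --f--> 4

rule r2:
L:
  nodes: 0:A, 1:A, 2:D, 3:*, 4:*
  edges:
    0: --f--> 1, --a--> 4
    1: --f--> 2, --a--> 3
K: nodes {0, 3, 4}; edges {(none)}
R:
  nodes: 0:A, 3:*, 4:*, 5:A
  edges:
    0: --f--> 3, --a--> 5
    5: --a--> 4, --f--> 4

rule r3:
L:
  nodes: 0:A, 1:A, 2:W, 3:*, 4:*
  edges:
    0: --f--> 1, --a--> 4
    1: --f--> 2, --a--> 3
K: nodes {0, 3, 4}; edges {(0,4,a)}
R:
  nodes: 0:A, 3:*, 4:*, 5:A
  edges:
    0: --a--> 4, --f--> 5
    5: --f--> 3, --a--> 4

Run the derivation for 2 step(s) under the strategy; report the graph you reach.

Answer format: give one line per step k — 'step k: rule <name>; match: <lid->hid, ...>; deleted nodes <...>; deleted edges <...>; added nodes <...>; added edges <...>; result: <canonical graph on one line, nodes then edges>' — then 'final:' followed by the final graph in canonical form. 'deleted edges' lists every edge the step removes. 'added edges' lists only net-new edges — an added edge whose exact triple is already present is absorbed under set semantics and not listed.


step 1: rule r2; match: 0->7, 1->4, 2->1, 3->2, 4->6; deleted nodes 1, 4; deleted edges (4,1,f); (4,2,a); (7,4,f); (7,6,a); added nodes 22; added edges (7,2,f); (7,22,a); (22,6,a); (22,6,f); result: nodes: 2:D, 6:D, 7:A, 8:D, 9:W, 12:A, 13:D, 14:A, 15:D, 20:O, 21:A, 22:A edges: (7,2,f); (7,22,a); (12,8,f); (12,9,a); (14,12,f); (14,13,a); (21,15,f); (21,20,a); (22,6,a); (22,6,f)
step 2: rule r2; match: 0->14, 1->12, 2->8, 3->9, 4->13; deleted nodes 8, 12; deleted edges (12,8,f); (12,9,a); (14,12,f); (14,13,a); added nodes 23; added edges (14,9,f); (14,23,a); (23,13,a); (23,13,f); result: nodes: 2:D, 6:D, 7:A, 9:W, 13:D, 14:A, 15:D, 20:O, 21:A, 22:A, 23:A edges: (7,2,f); (7,22,a); (14,9,f); (14,23,a); (21,15,f); (21,20,a); (22,6,a); (22,6,f); (23,13,a); (23,13,f)
final:
nodes: 2:D, 6:D, 7:A, 9:W, 13:D, 14:A, 15:D, 20:O, 21:A, 22:A, 23:A
edges: (7,2,f); (7,22,a); (14,9,f); (14,23,a); (21,15,f); (21,20,a); (22,6,a); (22,6,f); (23,13,a); (23,13,f)


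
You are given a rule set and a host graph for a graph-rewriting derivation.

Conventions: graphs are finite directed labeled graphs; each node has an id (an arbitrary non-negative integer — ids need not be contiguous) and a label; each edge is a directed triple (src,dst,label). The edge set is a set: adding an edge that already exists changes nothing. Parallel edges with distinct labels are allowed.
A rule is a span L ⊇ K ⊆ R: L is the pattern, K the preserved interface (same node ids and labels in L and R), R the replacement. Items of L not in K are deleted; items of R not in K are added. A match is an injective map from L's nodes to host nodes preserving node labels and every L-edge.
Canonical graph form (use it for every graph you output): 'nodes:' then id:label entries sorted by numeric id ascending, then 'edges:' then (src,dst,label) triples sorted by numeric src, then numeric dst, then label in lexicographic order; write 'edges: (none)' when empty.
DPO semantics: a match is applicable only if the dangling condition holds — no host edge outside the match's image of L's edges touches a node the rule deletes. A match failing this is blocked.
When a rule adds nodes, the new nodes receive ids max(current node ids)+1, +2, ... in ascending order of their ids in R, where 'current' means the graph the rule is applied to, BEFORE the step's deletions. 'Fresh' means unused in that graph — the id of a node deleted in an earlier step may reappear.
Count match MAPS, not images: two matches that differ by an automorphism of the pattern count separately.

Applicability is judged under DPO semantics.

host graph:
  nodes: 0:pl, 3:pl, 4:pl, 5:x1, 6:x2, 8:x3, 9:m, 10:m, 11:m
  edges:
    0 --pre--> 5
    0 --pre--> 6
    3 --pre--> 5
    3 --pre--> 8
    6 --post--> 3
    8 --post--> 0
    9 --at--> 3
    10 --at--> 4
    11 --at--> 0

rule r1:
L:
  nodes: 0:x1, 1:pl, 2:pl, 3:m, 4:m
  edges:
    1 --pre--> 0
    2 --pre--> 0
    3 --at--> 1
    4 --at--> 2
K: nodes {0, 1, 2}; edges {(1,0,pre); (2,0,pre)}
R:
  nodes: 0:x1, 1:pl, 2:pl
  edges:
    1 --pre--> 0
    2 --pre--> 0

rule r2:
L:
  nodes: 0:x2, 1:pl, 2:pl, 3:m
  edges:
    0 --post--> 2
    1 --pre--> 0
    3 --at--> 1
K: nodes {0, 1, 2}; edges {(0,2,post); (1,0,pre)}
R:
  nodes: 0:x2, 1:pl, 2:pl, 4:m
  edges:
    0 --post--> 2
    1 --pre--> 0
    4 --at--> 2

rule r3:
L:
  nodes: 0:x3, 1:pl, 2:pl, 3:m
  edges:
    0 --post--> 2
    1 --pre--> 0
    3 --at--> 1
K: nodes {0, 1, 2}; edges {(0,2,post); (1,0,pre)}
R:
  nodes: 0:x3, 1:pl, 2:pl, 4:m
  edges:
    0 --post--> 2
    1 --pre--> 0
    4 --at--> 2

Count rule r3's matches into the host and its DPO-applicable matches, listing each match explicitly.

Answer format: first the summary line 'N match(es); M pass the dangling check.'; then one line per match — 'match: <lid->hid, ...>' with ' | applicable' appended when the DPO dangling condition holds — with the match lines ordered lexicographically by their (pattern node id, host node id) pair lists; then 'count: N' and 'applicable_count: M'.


1 match(es); 1 pass the dangling check.
match: 0->8, 1->3, 2->0, 3->9 | applicable
count: 1
applicable_count: 1


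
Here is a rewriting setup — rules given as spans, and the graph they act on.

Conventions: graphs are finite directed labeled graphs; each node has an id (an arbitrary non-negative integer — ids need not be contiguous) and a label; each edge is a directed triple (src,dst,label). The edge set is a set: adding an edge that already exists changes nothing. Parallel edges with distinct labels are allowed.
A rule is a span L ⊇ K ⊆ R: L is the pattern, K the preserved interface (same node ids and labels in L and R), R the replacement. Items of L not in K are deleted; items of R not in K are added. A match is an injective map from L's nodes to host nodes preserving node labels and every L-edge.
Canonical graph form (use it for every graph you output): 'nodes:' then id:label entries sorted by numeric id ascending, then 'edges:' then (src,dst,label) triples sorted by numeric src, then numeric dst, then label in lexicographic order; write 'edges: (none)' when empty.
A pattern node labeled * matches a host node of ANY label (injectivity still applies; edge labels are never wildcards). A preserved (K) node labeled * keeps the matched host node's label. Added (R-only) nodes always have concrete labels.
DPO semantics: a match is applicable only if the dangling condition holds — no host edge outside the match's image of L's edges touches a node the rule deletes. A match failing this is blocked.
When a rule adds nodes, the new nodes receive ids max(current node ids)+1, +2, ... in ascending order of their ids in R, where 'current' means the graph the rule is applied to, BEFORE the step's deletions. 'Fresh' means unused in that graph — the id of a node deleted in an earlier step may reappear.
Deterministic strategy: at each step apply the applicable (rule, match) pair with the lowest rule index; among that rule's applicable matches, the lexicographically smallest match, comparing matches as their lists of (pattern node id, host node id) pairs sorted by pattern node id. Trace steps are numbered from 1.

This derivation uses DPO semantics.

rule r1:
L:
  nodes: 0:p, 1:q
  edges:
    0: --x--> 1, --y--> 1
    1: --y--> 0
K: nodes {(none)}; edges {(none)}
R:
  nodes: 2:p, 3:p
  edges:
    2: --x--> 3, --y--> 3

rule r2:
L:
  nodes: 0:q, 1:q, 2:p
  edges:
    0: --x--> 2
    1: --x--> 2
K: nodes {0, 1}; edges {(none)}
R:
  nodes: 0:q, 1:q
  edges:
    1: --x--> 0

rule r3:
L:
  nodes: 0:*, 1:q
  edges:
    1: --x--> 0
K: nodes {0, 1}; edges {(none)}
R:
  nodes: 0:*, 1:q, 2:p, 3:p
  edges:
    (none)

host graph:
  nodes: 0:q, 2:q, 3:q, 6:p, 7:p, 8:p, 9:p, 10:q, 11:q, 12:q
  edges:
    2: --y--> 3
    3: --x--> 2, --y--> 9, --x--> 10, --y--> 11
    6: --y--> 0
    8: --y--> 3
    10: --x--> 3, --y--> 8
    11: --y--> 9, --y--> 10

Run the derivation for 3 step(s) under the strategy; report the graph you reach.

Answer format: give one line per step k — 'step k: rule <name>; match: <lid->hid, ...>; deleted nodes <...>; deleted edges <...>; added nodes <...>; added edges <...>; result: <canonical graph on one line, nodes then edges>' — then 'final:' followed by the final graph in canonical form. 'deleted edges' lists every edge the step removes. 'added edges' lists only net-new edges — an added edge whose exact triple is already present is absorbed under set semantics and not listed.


step 1: rule r3; match: 0->2, 1->3; deleted nodes (none); deleted edges (3,2,x); added nodes 13, 14; added edges (none); result: nodes: 0:q, 2:q, 3:q, 6:p, 7:p, 8:p, 9:p, 10:q, 11:q, 12:q, 13:p, 14:p edges: (2,3,y); (3,9,y); (3,10,x); (3,11,y); (6,0,y); (8,3,y); (10,3,x); (10,8,y); (11,9,y); (11,10,y)
step 2: rule r3; match: 0->3, 1->10; deleted nodes (none); deleted edges (10,3,x); added nodes 15, 16; added edges (none); result: nodes: 0:q, 2:q, 3:q, 6:p, 7:p, 8:p, 9:p, 10:q, 11:q, 12:q, 13:p, 14:p, 15:p, 16:p edges: (2,3,y); (3,9,y); (3,10,x); (3,11,y); (6,0,y); (8,3,y); (10,8,y); (11,9,y); (11,10,y)
step 3: rule r3; match: 0->10, 1->3; deleted nodes (none); deleted edges (3,10,x); added nodes 17, 18; added edges (none); result: nodes: 0:q, 2:q, 3:q, 6:p, 7:p, 8:p, 9:p, 10:q, 11:q, 12:q, 13:p, 14:p, 15:p, 16:p, 17:p, 18:p edges: (2,3,y); (3,9,y); (3,11,y); (6,0,y); (8,3,y); (10,8,y); (11,9,y); (11,10,y)
final:
nodes: 0:q, 2:q, 3:q, 6:p, 7:p, 8:p, 9:p, 10:q, 11:q, 12:q, 13:p, 14:p, 15:p, 16:p, 17:p, 18:p
edges: (2,3,y); (3,9,y); (3,11,y); (6,0,y); (8,3,y); (10,8,y); (11,9,y); (11,10,y)
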